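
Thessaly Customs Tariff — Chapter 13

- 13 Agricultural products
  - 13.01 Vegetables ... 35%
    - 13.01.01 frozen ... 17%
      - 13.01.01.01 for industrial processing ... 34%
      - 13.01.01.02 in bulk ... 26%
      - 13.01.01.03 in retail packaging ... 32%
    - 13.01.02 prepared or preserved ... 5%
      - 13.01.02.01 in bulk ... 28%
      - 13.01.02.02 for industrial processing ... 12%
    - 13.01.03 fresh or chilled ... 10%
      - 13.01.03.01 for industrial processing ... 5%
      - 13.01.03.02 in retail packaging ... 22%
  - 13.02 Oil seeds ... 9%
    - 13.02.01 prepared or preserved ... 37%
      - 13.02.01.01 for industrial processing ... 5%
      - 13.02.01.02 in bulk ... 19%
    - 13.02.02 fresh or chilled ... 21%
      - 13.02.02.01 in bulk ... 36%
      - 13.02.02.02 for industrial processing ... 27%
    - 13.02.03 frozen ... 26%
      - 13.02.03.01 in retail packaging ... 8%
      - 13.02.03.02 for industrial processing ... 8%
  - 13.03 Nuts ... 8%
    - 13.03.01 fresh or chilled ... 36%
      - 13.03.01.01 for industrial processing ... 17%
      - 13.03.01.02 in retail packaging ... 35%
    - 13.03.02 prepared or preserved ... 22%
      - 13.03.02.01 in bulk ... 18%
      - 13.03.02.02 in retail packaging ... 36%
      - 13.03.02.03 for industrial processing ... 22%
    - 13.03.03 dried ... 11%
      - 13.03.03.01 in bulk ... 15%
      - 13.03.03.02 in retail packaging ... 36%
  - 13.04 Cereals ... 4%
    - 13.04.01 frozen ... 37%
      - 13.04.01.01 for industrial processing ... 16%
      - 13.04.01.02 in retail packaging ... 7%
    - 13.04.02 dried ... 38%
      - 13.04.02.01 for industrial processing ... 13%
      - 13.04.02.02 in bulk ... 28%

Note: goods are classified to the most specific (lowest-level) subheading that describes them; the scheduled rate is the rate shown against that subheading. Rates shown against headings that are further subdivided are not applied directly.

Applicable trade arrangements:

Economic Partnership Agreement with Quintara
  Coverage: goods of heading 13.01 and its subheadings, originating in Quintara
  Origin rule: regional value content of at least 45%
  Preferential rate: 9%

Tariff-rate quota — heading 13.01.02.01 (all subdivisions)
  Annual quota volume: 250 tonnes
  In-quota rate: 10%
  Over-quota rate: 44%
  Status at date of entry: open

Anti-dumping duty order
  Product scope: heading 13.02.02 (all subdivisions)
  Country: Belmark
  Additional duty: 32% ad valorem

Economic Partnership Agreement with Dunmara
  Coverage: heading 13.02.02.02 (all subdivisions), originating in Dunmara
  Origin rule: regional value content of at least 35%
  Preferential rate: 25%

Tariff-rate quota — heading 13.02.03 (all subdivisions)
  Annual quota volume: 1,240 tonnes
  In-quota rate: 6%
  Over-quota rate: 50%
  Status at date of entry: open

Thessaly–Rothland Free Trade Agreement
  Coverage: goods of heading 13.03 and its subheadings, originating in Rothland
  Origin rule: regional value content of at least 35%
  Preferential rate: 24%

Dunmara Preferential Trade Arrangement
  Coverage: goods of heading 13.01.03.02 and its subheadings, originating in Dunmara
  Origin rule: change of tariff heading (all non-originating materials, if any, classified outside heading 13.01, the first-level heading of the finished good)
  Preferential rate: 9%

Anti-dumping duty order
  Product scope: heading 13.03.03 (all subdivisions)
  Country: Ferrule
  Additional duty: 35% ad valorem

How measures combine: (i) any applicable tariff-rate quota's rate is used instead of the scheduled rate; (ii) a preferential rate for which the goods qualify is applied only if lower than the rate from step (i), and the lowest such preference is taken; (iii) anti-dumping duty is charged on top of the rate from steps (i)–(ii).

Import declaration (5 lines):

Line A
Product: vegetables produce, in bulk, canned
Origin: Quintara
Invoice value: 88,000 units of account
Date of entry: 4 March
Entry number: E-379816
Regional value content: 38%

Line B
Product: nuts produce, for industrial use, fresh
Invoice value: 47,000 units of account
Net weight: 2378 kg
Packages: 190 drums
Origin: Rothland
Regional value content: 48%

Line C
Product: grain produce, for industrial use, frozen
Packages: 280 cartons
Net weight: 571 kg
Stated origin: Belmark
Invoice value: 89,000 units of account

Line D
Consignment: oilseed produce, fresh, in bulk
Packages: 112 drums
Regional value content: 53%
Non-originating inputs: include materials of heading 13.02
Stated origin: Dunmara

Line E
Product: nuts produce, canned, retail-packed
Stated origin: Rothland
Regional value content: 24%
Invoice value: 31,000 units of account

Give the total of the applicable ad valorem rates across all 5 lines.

115%

Line A: vegetables → 13.01; canned → 13.01.02; in bulk → 13.01.02.01. Scheduled 28%. quota on 13.01.02.01 open → in-quota 10%; Quintara agreement on 13.01: RVC < 45%. → 10%.
Line B: nuts → 13.03; fresh → 13.03.01; for industrial use → 13.03.01.01. Scheduled 17%. Rothland agreement on 13.03: RVC ≥ 35% → 24% available; preference 24% not lower than 17% → no reduction. → 17%.
Line C: grain → 13.04; frozen → 13.04.01; for industrial use → 13.04.01.01. Scheduled 16%. No special measure applies. → 16%.
Line D: oilseed → 13.02; fresh → 13.02.02; in bulk → 13.02.02.01. Scheduled 36%. Dunmara agreement on 13.02.02.02: 13.02.02.01 not covered; Dunmara agreement on 13.01.03.02: 13.02.02.01 not covered. → 36%.
Line E: nuts → 13.03; canned → 13.03.02; retail-packed → 13.03.02.02. Scheduled 36%. Rothland agreement on 13.03: RVC < 35%. → 36%.
Sum: 10% + 17% + 16% + 36% + 36% = 115%.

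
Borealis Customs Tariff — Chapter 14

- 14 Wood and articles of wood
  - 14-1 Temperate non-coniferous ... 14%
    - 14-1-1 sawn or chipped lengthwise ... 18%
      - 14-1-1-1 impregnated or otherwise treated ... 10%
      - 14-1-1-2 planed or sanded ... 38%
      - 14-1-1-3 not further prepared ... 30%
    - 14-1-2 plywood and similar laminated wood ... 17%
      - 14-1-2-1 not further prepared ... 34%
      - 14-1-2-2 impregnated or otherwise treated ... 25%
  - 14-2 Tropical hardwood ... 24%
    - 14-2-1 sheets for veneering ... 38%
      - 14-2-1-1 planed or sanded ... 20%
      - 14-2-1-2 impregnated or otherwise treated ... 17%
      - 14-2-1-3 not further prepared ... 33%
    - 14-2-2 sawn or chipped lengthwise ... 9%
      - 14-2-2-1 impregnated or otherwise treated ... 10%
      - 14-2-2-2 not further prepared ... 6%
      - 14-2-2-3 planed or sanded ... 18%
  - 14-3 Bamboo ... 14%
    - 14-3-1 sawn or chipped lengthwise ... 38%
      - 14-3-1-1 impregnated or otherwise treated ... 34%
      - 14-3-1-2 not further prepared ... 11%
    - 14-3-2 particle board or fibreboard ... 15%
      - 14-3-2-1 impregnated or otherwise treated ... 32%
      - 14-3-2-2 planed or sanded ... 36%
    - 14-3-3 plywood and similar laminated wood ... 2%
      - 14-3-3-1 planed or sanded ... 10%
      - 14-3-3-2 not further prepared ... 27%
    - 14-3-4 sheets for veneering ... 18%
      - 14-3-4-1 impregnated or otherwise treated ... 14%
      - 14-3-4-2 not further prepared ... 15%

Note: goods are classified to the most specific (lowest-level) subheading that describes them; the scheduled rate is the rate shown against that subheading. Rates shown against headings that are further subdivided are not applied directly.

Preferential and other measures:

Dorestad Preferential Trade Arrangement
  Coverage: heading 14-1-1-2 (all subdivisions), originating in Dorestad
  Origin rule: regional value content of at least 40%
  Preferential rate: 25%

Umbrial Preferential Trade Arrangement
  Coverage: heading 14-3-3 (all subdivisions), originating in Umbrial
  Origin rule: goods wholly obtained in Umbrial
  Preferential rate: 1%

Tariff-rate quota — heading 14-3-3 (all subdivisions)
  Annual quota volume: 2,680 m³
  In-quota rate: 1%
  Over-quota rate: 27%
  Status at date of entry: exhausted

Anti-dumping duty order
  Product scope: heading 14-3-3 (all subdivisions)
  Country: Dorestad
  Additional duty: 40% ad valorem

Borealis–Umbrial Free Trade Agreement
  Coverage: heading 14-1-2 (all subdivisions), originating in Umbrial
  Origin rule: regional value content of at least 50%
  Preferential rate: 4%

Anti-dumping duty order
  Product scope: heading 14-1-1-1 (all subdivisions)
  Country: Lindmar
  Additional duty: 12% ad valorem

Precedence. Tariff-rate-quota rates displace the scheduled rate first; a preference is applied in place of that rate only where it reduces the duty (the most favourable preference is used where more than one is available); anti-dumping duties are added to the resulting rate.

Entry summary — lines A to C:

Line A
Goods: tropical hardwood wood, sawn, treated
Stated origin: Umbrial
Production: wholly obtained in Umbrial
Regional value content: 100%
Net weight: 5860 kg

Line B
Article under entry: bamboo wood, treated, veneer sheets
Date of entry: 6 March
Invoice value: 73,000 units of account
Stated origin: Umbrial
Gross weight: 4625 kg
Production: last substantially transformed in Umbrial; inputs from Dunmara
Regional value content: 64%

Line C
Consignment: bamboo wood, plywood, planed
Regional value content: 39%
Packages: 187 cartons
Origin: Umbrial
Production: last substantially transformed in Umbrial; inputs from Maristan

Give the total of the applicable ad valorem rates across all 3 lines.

Line A: tropical hardwood → 14-2; sawn → 14-2-2; treated → 14-2-2-1. Scheduled 10%. Umbrial agreement on 14-3-3: 14-2-2-1 not covered; Umbrial agreement on 14-1-2: 14-2-2-1 not covered. → 10%.
Line B: bamboo → 14-3; veneer sheets → 14-3-4; treated → 14-3-4-1. Scheduled 14%. Umbrial agreement on 14-3-3: 14-3-4-1 not covered; Umbrial agreement on 14-1-2: 14-3-4-1 not covered. → 14%.
Line C: bamboo → 14-3; plywood → 14-3-3; planed → 14-3-3-1. Scheduled 10%. quota on 14-3-3 exhausted → over-quota 27%; Umbrial agreement on 14-3-3: not wholly obtained; Umbrial agreement on 14-1-2: 14-3-3-1 not covered. → 27%.
Sum: 10% + 14% + 27% = 51%.

51%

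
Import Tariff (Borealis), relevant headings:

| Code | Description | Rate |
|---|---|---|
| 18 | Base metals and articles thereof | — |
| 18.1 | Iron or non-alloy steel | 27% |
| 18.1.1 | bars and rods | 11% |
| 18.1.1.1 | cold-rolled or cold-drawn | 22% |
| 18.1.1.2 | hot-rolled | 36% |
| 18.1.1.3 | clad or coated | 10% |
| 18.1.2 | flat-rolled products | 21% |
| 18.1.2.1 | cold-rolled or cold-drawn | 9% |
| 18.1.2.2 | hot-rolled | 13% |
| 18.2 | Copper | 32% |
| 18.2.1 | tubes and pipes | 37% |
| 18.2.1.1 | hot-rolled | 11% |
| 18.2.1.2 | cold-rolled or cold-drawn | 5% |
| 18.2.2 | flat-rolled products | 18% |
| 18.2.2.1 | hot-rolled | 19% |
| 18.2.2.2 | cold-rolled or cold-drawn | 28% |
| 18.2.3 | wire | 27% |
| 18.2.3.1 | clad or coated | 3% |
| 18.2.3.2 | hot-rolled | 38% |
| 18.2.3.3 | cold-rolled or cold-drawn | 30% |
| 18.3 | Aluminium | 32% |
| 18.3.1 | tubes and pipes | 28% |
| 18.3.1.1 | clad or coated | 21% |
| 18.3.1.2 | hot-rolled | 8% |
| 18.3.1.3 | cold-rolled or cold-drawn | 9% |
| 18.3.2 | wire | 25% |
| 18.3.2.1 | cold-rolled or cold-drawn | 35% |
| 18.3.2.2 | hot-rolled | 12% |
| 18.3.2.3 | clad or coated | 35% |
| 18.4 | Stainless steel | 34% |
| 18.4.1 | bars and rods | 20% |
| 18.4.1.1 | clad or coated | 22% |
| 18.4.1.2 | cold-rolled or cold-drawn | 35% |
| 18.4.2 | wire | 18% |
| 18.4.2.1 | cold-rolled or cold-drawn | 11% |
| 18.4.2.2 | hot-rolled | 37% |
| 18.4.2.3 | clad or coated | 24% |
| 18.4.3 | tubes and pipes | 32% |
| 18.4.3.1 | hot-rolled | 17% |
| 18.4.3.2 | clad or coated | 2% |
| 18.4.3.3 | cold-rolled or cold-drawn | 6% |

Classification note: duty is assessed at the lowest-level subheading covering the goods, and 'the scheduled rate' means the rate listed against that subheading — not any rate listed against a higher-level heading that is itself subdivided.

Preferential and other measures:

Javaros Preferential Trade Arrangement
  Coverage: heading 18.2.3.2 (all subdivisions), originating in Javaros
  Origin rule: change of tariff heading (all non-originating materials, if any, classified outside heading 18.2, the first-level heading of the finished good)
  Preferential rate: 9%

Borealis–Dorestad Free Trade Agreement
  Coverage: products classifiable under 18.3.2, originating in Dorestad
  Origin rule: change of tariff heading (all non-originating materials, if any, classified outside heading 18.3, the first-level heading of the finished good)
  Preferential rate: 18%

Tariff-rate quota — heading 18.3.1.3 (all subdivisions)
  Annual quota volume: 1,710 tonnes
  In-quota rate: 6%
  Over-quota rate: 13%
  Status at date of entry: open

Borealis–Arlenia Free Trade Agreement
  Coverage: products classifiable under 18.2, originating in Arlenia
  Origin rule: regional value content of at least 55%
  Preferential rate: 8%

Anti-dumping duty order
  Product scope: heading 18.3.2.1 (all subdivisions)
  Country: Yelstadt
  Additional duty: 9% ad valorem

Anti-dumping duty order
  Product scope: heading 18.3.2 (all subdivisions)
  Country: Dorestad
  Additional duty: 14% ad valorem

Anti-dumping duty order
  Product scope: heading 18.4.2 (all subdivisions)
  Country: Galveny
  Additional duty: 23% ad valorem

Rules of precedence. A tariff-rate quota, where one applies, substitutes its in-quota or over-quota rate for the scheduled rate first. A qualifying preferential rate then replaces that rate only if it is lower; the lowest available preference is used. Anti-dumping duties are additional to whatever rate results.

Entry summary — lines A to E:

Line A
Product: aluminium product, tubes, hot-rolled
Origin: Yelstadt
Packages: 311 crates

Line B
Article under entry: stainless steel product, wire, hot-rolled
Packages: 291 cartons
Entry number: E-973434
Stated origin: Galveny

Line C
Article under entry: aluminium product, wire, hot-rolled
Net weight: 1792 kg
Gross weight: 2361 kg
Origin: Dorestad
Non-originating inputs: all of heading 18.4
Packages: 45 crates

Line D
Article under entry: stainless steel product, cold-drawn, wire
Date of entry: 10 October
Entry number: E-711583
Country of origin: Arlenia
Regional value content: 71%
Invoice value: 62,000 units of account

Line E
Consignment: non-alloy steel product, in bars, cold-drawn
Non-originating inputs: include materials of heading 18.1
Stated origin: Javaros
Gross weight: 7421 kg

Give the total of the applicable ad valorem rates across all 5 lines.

Line A: aluminium → 18.3; tubes → 18.3.1; hot-rolled → 18.3.1.2. Scheduled 8%. No special measure applies. → 8%.
Line B: stainless steel → 18.4; wire → 18.4.2; hot-rolled → 18.4.2.2. Scheduled 37%. anti-dumping (Galveny, 18.4.2): +23%; total 37% + 23% = 60%. → 60%.
Line C: aluminium → 18.3; wire → 18.3.2; hot-rolled → 18.3.2.2. Scheduled 12%. Dorestad agreement on 18.3.2: CTH met → 18% available; preference 18% not lower than 12% → no reduction; anti-dumping (Dorestad, 18.3.2): +14%; total 12% + 14% = 26%. → 26%.
Line D: stainless steel → 18.4; wire → 18.4.2; cold-drawn → 18.4.2.1. Scheduled 11%. Arlenia agreement on 18.2: 18.4.2.1 not covered. → 11%.
Line E: non-alloy steel → 18.1; in bars → 18.1.1; cold-drawn → 18.1.1.1. Scheduled 22%. Javaros agreement on 18.2.3.2: 18.1.1.1 not covered. → 22%.
Sum: 8% + 60% + 26% + 11% + 22% = 127%.

127%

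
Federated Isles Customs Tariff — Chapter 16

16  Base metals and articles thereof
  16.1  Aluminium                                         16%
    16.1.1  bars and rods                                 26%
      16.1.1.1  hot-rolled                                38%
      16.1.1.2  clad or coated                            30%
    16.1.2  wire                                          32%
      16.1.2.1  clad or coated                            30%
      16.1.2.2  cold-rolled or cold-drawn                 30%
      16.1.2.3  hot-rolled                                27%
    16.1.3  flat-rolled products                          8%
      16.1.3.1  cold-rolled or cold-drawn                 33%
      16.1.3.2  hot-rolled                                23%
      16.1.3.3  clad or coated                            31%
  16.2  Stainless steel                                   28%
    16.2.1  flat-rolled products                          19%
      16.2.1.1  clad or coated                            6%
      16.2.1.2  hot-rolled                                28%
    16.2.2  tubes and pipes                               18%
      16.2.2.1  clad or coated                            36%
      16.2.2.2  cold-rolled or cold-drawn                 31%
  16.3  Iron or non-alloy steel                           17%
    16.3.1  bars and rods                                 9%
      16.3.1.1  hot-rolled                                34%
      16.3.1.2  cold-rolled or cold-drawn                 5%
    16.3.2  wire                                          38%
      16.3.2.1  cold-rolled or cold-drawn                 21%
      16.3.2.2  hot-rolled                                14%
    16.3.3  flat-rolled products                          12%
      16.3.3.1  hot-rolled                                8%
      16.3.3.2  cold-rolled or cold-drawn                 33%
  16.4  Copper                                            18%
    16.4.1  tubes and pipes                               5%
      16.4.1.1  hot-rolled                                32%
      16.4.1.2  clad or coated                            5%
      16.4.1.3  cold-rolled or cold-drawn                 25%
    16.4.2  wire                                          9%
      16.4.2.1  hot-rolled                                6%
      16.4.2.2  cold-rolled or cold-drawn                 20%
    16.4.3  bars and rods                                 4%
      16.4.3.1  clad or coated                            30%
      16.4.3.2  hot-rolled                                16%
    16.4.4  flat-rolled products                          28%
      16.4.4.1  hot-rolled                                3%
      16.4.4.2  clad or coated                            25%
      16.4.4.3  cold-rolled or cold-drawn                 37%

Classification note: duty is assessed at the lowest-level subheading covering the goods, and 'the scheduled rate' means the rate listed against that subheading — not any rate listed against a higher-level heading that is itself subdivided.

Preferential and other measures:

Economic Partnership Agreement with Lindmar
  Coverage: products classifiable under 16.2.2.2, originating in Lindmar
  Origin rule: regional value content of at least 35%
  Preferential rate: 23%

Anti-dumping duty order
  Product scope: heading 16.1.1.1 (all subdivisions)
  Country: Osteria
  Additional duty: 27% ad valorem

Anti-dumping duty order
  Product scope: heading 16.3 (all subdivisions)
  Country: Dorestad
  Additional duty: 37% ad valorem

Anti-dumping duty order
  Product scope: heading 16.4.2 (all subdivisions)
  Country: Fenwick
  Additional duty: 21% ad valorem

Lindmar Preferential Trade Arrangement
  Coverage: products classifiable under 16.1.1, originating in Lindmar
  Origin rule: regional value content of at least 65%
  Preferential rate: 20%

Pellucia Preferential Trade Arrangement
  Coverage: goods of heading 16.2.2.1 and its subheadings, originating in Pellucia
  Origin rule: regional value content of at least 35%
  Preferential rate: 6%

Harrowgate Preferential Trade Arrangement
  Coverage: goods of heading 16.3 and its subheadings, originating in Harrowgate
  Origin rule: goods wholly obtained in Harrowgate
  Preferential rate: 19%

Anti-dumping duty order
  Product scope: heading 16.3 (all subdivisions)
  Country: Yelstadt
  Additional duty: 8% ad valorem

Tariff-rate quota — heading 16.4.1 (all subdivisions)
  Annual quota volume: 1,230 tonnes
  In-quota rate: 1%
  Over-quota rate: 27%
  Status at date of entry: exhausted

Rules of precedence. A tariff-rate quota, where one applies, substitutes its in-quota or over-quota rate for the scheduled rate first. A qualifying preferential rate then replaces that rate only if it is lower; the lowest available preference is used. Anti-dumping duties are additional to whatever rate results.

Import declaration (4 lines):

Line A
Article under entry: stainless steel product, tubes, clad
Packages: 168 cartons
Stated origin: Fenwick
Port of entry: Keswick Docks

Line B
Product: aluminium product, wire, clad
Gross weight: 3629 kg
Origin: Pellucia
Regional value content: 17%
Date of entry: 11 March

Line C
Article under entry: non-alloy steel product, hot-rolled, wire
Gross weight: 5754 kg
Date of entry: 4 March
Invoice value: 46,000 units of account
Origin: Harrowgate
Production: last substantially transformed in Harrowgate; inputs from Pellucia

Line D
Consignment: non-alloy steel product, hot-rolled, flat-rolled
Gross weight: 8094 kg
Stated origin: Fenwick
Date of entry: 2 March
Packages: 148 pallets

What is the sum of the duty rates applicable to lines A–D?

88%

Line A: stainless steel → 16.2; tubes → 16.2.2; clad → 16.2.2.1. Scheduled 36%. No special measure applies. → 36%.
Line B: aluminium → 16.1; wire → 16.1.2; clad → 16.1.2.1. Scheduled 30%. Pellucia agreement on 16.2.2.1: 16.1.2.1 not covered. → 30%.
Line C: non-alloy steel → 16.3; wire → 16.3.2; hot-rolled → 16.3.2.2. Scheduled 14%. Harrowgate agreement on 16.3: not wholly obtained. → 14%.
Line D: non-alloy steel → 16.3; flat-rolled → 16.3.3; hot-rolled → 16.3.3.1. Scheduled 8%. No special measure applies. → 8%.
Sum: 36% + 30% + 14% + 8% = 88%.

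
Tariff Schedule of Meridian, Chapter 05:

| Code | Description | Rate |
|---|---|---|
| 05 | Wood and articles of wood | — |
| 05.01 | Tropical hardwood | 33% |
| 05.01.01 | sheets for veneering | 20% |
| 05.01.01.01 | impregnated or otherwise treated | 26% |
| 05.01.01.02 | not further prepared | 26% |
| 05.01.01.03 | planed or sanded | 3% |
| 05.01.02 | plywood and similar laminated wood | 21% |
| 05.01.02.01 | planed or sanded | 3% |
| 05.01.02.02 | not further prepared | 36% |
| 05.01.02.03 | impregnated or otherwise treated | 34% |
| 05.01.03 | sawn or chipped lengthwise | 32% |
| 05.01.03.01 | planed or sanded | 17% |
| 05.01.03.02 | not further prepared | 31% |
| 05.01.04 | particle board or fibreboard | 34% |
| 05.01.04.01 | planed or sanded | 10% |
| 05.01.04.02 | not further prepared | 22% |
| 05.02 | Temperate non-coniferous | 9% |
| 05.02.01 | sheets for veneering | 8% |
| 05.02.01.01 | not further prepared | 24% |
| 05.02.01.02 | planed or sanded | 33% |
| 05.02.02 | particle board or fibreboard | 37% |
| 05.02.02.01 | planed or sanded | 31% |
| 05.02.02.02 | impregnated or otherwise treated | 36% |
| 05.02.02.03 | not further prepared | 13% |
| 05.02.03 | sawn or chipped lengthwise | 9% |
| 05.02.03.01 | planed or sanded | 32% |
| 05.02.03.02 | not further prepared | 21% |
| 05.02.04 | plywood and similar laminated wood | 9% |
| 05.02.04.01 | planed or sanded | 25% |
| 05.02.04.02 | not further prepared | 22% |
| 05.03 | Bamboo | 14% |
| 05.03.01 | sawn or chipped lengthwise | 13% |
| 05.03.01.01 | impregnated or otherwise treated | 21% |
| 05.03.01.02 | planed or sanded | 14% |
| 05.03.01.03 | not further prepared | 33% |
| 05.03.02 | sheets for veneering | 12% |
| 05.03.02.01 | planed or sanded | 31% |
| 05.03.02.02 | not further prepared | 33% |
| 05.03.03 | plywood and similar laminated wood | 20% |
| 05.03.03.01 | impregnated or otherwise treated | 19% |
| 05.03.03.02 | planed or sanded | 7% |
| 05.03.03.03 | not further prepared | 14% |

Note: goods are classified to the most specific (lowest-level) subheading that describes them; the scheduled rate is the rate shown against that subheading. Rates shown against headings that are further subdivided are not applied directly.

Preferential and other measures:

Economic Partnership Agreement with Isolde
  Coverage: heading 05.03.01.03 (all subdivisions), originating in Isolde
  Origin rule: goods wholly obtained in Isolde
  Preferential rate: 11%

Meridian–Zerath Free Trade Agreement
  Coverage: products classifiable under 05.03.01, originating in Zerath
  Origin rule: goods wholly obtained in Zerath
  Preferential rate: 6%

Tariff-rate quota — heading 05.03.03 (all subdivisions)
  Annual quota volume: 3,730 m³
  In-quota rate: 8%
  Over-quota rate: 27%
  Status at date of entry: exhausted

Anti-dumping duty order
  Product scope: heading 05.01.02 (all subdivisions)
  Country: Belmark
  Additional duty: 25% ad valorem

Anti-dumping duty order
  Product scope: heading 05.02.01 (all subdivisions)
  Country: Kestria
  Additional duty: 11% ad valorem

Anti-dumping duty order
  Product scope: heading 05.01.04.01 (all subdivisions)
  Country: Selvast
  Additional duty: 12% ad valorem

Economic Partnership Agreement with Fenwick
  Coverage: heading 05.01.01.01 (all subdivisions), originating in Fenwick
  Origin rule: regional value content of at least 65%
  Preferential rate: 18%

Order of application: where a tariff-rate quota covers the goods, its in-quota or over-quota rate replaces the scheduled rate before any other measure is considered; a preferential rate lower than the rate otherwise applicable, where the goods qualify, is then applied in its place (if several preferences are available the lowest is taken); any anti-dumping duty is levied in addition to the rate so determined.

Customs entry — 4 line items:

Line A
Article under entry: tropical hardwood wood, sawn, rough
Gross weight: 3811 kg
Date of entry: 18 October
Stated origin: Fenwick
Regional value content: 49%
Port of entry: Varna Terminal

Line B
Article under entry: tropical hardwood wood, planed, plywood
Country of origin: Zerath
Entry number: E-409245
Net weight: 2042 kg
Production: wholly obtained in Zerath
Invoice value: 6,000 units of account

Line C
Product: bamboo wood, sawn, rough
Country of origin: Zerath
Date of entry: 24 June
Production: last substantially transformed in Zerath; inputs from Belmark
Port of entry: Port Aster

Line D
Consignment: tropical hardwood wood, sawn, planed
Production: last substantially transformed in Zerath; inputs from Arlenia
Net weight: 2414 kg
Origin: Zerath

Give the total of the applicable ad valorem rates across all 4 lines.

Line A: tropical hardwood → 05.01; sawn → 05.01.03; rough → 05.01.03.02. Scheduled 31%. Fenwick agreement on 05.01.01.01: 05.01.03.02 not covered. → 31%.
Line B: tropical hardwood → 05.01; plywood → 05.01.02; planed → 05.01.02.01. Scheduled 3%. Zerath agreement on 05.03.01: 05.01.02.01 not covered. → 3%.
Line C: bamboo → 05.03; sawn → 05.03.01; rough → 05.03.01.03. Scheduled 33%. Zerath agreement on 05.03.01: not wholly obtained. → 33%.
Line D: tropical hardwood → 05.01; sawn → 05.01.03; planed → 05.01.03.01. Scheduled 17%. Zerath agreement on 05.03.01: 05.01.03.01 not covered. → 17%.
Sum: 31% + 3% + 33% + 17% = 84%.

84%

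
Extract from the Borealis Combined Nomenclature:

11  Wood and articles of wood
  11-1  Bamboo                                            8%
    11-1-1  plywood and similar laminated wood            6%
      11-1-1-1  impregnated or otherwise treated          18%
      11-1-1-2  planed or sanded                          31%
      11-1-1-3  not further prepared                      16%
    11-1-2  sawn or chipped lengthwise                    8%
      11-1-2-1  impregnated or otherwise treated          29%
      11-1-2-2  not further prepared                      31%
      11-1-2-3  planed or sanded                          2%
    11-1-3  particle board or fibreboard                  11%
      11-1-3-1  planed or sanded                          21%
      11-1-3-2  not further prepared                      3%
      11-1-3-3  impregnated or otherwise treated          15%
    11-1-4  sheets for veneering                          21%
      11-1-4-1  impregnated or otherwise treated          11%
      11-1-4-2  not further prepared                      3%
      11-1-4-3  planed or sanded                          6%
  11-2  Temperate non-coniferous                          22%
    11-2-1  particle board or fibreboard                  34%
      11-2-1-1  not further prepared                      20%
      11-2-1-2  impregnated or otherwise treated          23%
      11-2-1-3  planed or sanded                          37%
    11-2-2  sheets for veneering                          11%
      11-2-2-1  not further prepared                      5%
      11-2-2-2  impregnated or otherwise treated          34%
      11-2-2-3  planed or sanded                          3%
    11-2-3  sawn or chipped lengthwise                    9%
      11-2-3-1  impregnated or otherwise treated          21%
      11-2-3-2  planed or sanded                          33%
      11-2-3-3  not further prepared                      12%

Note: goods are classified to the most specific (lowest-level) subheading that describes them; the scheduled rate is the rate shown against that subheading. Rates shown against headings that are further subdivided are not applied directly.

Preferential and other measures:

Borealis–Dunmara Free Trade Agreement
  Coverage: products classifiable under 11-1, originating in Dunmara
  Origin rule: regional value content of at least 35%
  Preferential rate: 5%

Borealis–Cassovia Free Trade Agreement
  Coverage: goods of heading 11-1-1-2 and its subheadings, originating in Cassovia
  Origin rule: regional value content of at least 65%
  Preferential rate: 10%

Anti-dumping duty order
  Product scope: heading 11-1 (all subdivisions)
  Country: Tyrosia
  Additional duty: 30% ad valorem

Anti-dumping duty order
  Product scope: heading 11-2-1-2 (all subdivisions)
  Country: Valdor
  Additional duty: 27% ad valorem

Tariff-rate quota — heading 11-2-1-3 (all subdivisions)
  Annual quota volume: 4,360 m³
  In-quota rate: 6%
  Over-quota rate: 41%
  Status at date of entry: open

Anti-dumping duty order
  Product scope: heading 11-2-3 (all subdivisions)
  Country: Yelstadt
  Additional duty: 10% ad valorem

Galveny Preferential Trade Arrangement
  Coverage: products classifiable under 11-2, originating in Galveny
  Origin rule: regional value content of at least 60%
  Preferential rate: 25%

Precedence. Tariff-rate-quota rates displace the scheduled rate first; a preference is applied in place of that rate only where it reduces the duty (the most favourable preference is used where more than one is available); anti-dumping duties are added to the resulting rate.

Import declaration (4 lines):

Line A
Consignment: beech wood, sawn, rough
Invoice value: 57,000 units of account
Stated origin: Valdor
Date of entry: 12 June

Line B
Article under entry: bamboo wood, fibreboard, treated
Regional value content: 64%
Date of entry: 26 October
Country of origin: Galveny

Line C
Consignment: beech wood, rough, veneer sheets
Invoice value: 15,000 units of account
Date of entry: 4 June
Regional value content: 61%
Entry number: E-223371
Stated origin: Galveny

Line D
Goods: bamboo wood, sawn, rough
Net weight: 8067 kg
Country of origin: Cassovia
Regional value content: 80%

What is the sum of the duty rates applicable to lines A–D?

Line A: beech → 11-2; sawn → 11-2-3; rough → 11-2-3-3. Scheduled 12%. No special measure applies. → 12%.
Line B: bamboo → 11-1; fibreboard → 11-1-3; treated → 11-1-3-3. Scheduled 15%. Galveny agreement on 11-2: 11-1-3-3 not covered. → 15%.
Line C: beech → 11-2; veneer sheets → 11-2-2; rough → 11-2-2-1. Scheduled 5%. Galveny agreement on 11-2: RVC ≥ 60% → 25% available; preference 25% not lower than 5% → no reduction. → 5%.
Line D: bamboo → 11-1; sawn → 11-1-2; rough → 11-1-2-2. Scheduled 31%. Cassovia agreement on 11-1-1-2: 11-1-2-2 not covered. → 31%.
Sum: 12% + 15% + 5% + 31% = 63%.

63%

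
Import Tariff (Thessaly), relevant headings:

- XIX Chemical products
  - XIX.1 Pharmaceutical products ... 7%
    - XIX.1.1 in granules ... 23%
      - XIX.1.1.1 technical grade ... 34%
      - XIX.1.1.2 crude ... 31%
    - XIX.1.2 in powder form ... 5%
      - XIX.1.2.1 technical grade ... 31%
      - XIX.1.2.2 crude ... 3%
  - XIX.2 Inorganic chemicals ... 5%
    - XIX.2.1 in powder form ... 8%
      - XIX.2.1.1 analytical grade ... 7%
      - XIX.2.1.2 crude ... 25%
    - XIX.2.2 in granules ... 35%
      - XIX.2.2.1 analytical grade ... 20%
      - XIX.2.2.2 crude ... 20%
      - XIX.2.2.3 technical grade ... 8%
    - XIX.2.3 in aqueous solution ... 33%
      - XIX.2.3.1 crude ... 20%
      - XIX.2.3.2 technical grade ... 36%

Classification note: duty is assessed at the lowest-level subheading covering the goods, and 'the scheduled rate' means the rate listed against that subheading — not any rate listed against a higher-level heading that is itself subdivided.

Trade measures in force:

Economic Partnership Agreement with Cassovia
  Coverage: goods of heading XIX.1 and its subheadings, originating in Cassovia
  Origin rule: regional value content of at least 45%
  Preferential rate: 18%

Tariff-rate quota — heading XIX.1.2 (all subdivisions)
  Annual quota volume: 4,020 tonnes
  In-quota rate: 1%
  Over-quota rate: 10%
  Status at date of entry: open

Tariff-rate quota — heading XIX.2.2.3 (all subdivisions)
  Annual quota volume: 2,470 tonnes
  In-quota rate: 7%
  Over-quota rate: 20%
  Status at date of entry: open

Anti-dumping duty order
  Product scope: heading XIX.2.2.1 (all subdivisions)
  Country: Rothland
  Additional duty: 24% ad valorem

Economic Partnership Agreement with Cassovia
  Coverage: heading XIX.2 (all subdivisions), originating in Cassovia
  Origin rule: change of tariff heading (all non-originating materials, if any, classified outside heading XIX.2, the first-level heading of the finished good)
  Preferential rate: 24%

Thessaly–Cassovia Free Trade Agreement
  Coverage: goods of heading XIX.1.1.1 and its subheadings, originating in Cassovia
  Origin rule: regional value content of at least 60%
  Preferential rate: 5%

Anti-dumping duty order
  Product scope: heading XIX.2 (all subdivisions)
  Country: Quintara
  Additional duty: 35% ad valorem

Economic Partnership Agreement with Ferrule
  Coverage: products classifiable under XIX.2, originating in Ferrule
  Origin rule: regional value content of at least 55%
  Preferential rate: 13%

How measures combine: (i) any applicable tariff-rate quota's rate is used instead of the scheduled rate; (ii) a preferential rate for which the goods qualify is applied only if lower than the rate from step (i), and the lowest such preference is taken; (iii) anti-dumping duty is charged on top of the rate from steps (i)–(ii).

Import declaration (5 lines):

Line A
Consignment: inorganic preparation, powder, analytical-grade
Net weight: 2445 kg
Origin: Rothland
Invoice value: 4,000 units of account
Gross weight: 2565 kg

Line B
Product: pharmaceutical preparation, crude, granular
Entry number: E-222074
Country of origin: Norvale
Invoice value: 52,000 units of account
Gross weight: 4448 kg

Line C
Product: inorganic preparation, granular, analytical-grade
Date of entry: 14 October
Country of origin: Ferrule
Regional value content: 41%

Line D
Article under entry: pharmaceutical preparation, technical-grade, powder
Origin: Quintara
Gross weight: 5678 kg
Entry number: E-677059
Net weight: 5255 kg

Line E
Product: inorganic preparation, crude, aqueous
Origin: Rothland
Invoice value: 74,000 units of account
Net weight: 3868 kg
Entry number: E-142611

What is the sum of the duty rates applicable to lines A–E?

Line A: inorganic → XIX.2; powder → XIX.2.1; analytical-grade → XIX.2.1.1. Scheduled 7%. No special measure applies. → 7%.
Line B: pharmaceutical → XIX.1; granular → XIX.1.1; crude → XIX.1.1.2. Scheduled 31%. No special measure applies. → 31%.
Line C: inorganic → XIX.2; granular → XIX.2.2; analytical-grade → XIX.2.2.1. Scheduled 20%. Ferrule agreement on XIX.2: RVC < 55%. → 20%.
Line D: pharmaceutical → XIX.1; powder → XIX.1.2; technical-grade → XIX.1.2.1. Scheduled 31%. quota on XIX.1.2 open → in-quota 1%. → 1%.
Line E: inorganic → XIX.2; aqueous → XIX.2.3; crude → XIX.2.3.1. Scheduled 20%. No special measure applies. → 20%.
Sum: 7% + 31% + 20% + 1% + 20% = 79%.

79%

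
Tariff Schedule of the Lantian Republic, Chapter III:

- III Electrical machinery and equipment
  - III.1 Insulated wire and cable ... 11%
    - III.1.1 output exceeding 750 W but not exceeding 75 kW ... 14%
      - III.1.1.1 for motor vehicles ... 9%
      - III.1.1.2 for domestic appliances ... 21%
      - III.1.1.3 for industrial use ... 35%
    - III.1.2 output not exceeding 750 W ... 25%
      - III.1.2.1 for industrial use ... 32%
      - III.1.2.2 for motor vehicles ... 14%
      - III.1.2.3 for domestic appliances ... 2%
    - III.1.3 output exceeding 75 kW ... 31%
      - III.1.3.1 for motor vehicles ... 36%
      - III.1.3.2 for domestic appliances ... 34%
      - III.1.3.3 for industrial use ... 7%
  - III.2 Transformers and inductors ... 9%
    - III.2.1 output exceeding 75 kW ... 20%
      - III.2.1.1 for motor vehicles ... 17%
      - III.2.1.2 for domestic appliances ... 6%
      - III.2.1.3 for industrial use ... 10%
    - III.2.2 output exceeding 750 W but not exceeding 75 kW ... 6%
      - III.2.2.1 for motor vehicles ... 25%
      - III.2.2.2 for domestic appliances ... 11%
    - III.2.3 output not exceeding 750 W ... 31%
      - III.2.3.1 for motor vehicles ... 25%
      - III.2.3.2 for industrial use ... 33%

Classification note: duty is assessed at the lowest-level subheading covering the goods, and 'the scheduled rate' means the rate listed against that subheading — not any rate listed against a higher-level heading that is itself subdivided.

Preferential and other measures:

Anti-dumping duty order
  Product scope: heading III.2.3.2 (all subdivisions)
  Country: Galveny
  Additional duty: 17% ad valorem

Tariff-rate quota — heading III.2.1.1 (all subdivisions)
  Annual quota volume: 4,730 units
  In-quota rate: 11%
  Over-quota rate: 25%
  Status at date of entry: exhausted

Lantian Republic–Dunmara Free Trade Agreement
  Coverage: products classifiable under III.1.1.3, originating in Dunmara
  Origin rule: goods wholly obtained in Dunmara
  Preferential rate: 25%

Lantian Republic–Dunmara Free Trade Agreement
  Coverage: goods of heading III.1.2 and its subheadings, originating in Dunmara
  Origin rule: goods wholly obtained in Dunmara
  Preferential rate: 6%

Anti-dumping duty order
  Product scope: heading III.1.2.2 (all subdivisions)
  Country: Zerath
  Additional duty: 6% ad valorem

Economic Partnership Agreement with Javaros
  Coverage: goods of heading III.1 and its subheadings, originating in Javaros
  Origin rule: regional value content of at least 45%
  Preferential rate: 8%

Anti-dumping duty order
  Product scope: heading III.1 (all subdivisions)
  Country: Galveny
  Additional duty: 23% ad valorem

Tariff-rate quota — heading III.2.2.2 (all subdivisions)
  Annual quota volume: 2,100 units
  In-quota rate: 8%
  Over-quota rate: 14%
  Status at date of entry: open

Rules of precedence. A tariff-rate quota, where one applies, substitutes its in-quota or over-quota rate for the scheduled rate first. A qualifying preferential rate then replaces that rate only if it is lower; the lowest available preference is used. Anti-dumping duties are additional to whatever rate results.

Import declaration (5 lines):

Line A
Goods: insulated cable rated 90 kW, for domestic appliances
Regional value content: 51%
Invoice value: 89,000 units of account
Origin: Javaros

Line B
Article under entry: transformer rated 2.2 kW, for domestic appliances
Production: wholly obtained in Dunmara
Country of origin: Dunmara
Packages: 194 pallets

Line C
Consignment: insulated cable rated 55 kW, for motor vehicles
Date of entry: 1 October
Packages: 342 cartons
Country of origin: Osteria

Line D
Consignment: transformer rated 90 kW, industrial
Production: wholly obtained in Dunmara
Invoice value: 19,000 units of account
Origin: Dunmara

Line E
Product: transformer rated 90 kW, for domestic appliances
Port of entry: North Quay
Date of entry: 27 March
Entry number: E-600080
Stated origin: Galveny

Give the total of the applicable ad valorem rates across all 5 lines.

Line A: insulated cable → III.1; rated 90 kW → III.1.3; for domestic appliances → III.1.3.2. Scheduled 34%. Javaros agreement on III.1: RVC ≥ 45% → 8% available; preferential 8%. → 8%.
Line B: transformer → III.2; rated 2.2 kW → III.2.2; for domestic appliances → III.2.2.2. Scheduled 11%. quota on III.2.2.2 open → in-quota 8%; Dunmara agreement on III.1.1.3: III.2.2.2 not covered; Dunmara agreement on III.1.2: III.2.2.2 not covered. → 8%.
Line C: insulated cable → III.1; rated 55 kW → III.1.1; for motor vehicles → III.1.1.1. Scheduled 9%. No special measure applies. → 9%.
Line D: transformer → III.2; rated 90 kW → III.2.1; industrial → III.2.1.3. Scheduled 10%. Dunmara agreement on III.1.1.3: III.2.1.3 not covered; Dunmara agreement on III.1.2: III.2.1.3 not covered. → 10%.
Line E: transformer → III.2; rated 90 kW → III.2.1; for domestic appliances → III.2.1.2. Scheduled 6%. No special measure applies. → 6%.
Sum: 8% + 8% + 9% + 10% + 6% = 41%.

41%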